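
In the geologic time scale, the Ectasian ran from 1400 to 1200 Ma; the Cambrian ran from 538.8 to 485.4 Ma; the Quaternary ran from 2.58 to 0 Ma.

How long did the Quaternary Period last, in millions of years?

2.58 − 0 = 2.58 million years.

2.58 million years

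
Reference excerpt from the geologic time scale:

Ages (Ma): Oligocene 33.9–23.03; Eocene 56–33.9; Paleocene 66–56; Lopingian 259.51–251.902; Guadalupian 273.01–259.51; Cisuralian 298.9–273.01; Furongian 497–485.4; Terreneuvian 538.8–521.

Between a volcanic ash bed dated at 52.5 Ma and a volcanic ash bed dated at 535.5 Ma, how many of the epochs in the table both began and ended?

535.5 Ma sits inside the Terreneuvian (538.8–521) and 52.5 Ma inside the Eocene (56–33.9); neither of those is wholly between the two dates.
The listed epochs lying completely between them are Furongian, Cisuralian, Guadalupian, Lopingian, Paleocene — 5 in all.

5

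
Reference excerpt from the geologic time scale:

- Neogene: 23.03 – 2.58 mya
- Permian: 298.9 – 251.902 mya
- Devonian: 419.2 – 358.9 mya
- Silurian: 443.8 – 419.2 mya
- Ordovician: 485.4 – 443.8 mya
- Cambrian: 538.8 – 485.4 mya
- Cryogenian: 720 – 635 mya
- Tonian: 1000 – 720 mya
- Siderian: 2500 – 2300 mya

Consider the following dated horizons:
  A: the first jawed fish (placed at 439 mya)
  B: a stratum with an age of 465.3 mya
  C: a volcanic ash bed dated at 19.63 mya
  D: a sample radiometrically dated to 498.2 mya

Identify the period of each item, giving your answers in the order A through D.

A — Silurian; B — Ordovician; C — Neogene; D — Cambrian

A: 439 Ma lies in 443.8–419.2 Ma, so Silurian.
B: 465.3 Ma lies in 485.4–443.8 Ma, so Ordovician.
C: 19.63 Ma lies in 23.03–2.58 Ma, so Neogene.
D: 498.2 Ma lies in 538.8–485.4 Ma, so Cambrian.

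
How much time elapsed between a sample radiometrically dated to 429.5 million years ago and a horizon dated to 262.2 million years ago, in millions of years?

167.3 million years

429.5 − 262.2 = 167.3 million years.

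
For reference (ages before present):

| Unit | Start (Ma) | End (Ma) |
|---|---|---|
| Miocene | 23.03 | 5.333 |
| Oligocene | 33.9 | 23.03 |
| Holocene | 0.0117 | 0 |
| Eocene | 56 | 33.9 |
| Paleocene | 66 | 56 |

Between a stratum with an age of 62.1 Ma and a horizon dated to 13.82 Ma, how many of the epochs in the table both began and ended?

62.1 Ma sits inside the Paleocene (66–56) and 13.82 Ma inside the Miocene (23.03–5.333); neither of those is wholly between the two dates.
The listed epochs lying completely between them are Eocene, Oligocene — 2 in all.

2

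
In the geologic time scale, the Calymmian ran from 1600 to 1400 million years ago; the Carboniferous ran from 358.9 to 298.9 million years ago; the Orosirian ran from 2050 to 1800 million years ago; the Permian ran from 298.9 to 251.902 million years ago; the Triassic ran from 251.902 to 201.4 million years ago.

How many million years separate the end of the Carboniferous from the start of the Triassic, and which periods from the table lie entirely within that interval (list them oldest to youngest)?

46.998 million years; Permian

End of Carboniferous = 298.9 Ma; start of Triassic = 251.902 Ma.
Gap = 298.9 − 251.902 = 46.998 Myr.
Periods wholly inside 298.9–251.902 Ma: Permian (298.9–251.902).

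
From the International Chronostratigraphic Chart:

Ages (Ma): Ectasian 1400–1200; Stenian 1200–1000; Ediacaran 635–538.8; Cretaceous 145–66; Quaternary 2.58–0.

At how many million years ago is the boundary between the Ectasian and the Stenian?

1200 Ma

The Ectasian ends and the Stenian begins at 1200 Ma.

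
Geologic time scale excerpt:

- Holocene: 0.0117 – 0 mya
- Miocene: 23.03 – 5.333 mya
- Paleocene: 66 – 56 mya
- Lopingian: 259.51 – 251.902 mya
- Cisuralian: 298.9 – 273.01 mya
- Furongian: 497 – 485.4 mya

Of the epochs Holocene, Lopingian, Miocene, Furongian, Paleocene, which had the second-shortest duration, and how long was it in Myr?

Lopingian, 7.608 million years

Start − end for each: Holocene 0.0117 − 0 = 0.0117; Lopingian 259.51 − 251.902 = 7.608; Miocene 23.03 − 5.333 = 17.697; Furongian 497 − 485.4 = 11.6; Paleocene 66 − 56 = 10.
Ranking these from shortest: Holocene < Lopingian < Paleocene < Furongian < Miocene.
Position 2 in that ranking is Lopingian, which lasted 7.608 Myr.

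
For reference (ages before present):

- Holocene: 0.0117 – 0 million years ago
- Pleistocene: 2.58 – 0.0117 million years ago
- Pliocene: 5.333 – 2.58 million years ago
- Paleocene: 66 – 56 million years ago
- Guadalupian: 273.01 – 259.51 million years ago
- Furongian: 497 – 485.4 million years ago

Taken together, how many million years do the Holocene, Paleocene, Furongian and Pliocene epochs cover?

24.3647 million years

Each duration: Holocene = 0.0117; Paleocene = 10; Furongian = 11.6; Pliocene = 2.753.
Sum: 0.0117 + 10 + 11.6 + 2.753 = 24.3647 Myr.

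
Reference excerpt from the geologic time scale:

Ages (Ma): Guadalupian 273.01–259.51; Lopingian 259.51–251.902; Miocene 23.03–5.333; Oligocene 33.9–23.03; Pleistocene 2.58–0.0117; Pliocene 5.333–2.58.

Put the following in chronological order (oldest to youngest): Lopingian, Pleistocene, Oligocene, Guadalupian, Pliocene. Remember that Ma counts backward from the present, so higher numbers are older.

Sorting by start age (descending Ma, since larger Ma = older): Guadalupian start 273.01, Lopingian start 259.51, Oligocene start 33.9, Pliocene start 5.333, Pleistocene start 2.58.

Guadalupian → Lopingian → Oligocene → Pliocene → Pleistocene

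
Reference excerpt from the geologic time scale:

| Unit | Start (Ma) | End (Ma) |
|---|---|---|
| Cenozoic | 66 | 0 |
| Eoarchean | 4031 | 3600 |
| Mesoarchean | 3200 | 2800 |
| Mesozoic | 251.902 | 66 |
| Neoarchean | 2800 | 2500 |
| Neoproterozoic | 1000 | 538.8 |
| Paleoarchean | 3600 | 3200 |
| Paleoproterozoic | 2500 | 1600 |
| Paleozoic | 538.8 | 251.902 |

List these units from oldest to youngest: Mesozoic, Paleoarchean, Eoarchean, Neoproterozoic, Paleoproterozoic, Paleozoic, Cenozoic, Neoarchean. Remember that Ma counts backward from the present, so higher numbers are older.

Eoarchean, then Paleoarchean, then Neoarchean, then Paleoproterozoic, then Neoproterozoic, then Paleozoic, then Mesozoic, then Cenozoic

Read off each span (Ma): Mesozoic 251.902–66; Paleoarchean 3600–3200; Eoarchean 4031–3600; Neoproterozoic 1000–538.8; Paleoproterozoic 2500–1600; Paleozoic 538.8–251.902; Cenozoic 66–0; Neoarchean 2800–2500.
Larger Ma is older, so oldest→youngest is Eoarchean, Paleoarchean, Neoarchean, Paleoproterozoic, Neoproterozoic, Paleozoic, Mesozoic, Cenozoic.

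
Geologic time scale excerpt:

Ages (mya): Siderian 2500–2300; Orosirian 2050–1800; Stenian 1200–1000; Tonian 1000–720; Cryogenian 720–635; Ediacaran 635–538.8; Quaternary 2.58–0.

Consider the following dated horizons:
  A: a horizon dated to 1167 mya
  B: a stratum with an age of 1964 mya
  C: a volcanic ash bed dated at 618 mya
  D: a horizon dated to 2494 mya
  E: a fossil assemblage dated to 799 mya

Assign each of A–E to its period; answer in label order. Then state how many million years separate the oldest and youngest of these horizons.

A — Stenian; B — Orosirian; C — Ediacaran; D — Siderian; E — Tonian; span 1876 million years

A: 1167 Ma lies in 1200–1000 Ma, so Stenian.
B: 1964 Ma lies in 2050–1800 Ma, so Orosirian.
C: 618 Ma lies in 635–538.8 Ma, so Ediacaran.
D: 2494 Ma lies in 2500–2300 Ma, so Siderian.
E: 799 Ma lies in 1000–720 Ma, so Tonian.
Oldest = 2494 Ma, youngest = 618 Ma → span 1876 Myr.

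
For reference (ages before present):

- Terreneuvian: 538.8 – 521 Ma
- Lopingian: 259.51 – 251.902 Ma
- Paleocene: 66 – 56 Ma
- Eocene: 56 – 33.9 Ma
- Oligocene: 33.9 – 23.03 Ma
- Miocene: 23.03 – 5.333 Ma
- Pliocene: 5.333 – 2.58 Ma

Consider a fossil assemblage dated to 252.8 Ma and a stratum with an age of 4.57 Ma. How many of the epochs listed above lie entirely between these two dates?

4

The older date is 252.8 Ma and the younger is 4.57 Ma.
Epochs with start < 252.8 and end > 4.57 Ma: Paleocene (66–56), Eocene (56–33.9), Oligocene (33.9–23.03), Miocene (23.03–5.333).
That is 4 complete epochs.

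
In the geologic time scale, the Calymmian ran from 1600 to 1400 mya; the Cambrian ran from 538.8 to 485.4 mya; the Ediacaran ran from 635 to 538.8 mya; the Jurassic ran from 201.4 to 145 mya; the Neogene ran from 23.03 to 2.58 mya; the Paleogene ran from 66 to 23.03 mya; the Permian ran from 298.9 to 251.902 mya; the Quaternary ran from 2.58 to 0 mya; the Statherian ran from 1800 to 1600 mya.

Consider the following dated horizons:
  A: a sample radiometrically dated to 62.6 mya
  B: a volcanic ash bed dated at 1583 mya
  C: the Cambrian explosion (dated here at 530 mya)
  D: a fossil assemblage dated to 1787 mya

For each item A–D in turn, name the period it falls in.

A — Paleogene; B — Calymmian; C — Cambrian; D — Statherian

A: 62.6 Ma lies in 66–23.03 Ma, so Paleogene.
B: 1583 Ma lies in 1600–1400 Ma, so Calymmian.
C: 530 Ma lies in 538.8–485.4 Ma, so Cambrian.
D: 1787 Ma lies in 1800–1600 Ma, so Statherian.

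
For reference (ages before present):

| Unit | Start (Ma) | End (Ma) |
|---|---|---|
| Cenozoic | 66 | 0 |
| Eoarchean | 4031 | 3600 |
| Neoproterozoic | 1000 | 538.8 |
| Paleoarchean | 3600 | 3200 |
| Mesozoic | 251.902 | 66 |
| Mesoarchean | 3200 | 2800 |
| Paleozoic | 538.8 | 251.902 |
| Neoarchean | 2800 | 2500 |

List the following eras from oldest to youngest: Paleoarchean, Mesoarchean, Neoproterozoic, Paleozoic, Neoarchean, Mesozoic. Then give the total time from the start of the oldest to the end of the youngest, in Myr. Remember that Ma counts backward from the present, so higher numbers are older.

Paleoarchean → Mesoarchean → Neoarchean → Neoproterozoic → Paleozoic → Mesozoic; total span 3534 Myr

From the excerpt: Paleoarchean 3600–3200; Mesoarchean 3200–2800; Neoproterozoic 1000–538.8; Paleozoic 538.8–251.902; Neoarchean 2800–2500; Mesozoic 251.902–66 (Ma).
Larger Ma is earlier, so the oldest is Paleoarchean and the youngest is Mesozoic; oldest to youngest: Paleoarchean, Mesoarchean, Neoarchean, Neoproterozoic, Paleozoic, Mesozoic.
Oldest start 3600 minus youngest end 66 gives 3534 Myr overall.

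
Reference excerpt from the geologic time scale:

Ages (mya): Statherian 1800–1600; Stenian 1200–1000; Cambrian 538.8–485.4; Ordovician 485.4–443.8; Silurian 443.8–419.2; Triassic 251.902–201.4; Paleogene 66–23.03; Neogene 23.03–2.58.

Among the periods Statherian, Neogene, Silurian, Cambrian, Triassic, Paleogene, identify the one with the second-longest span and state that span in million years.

Start − end for each: Statherian 1800 − 1600 = 200; Neogene 23.03 − 2.58 = 20.45; Silurian 443.8 − 419.2 = 24.6; Cambrian 538.8 − 485.4 = 53.4; Triassic 251.902 − 201.4 = 50.502; Paleogene 66 − 23.03 = 42.97.
Ranking these from longest: Statherian > Cambrian > Triassic > Paleogene > Silurian > Neogene.
Position 2 in that ranking is Cambrian, which lasted 53.4 Myr.

Cambrian, 53.4 million years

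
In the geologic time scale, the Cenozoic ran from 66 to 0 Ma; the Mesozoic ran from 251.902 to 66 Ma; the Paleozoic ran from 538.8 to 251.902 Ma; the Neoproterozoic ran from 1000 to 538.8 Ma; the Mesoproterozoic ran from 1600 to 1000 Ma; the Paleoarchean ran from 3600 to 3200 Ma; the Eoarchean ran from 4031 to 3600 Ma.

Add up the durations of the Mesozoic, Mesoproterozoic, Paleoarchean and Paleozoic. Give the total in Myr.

1472.8 million years

Duration is start − end for each: (251.902 − 66) + (1600 − 1000) + (3600 − 3200) + (538.8 − 251.902).
That is 185.902 + 600 + 400 + 286.898, which totals 1472.8 million years.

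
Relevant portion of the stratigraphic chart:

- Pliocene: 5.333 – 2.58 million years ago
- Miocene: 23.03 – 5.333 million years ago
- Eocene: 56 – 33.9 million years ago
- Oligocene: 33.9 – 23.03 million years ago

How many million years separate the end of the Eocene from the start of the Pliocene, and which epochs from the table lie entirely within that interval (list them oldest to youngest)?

The Eocene closes at 33.9 Ma and the Pliocene opens at 5.333 Ma, so the interval is 33.9 − 5.333 = 28.567 Myr.
An epoch fits inside if it starts at or after 33.9 Ma and ends at or before 5.333 Ma; oldest first that gives Oligocene, Miocene.

28.567 million years; Oligocene, Miocene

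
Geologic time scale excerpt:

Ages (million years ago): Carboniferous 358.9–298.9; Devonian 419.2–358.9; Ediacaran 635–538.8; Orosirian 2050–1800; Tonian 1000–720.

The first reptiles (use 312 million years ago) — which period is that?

312 Ma lies between 358.9 and 298.9 Ma, so it falls in the Carboniferous.

Carboniferous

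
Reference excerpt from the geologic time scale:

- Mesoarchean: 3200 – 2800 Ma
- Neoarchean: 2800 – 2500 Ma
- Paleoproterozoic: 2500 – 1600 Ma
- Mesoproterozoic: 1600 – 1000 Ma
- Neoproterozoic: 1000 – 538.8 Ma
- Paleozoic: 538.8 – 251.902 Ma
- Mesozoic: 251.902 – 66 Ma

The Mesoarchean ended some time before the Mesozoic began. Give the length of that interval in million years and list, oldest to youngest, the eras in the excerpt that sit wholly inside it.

2548.098 million years; Neoarchean, Paleoproterozoic, Mesoproterozoic, Neoproterozoic, Paleozoic

The Mesoarchean closes at 2800 Ma and the Mesozoic opens at 251.902 Ma, so the interval is 2800 − 251.902 = 2548.098 Myr.
An era fits inside if it starts at or after 2800 Ma and ends at or before 251.902 Ma; oldest first that gives Neoarchean, Paleoproterozoic, Mesoproterozoic, Neoproterozoic, Paleozoic.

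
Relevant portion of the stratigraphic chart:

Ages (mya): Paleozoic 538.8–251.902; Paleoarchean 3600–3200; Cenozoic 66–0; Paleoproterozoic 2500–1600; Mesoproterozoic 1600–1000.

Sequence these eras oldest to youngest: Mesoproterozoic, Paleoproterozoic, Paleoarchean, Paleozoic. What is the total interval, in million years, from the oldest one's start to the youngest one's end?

Paleoarchean → Paleoproterozoic → Mesoproterozoic → Paleozoic; total span 3348.098 Myr

Start ages (Ma): Paleoarchean 3600, Paleoproterozoic 2500, Mesoproterozoic 1600, Paleozoic 538.8.
Ordered oldest to youngest: Paleoarchean, Paleoproterozoic, Mesoproterozoic, Paleozoic.
Span = 3600 − 251.902 = 3348.098 Myr.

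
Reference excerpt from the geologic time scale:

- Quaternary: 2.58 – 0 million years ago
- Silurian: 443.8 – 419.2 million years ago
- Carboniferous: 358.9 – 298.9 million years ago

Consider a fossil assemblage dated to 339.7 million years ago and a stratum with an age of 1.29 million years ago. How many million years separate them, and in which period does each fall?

Elapsed time: 339.7 − 1.29 = 338.41 Myr.
339.7 Ma lies within 358.9–298.9 Ma: Carboniferous.
1.29 Ma lies within 2.58–0 Ma: Quaternary.

338.41 million years apart; the first in the Carboniferous, the second in the Quaternary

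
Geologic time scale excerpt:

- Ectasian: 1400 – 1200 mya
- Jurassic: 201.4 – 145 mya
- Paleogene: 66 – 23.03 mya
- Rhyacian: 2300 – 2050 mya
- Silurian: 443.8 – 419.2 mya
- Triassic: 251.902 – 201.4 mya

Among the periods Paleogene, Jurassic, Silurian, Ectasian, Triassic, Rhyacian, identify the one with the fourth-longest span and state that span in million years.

Triassic, 50.502 million years

Start − end for each: Paleogene 66 − 23.03 = 42.97; Jurassic 201.4 − 145 = 56.4; Silurian 443.8 − 419.2 = 24.6; Ectasian 1400 − 1200 = 200; Triassic 251.902 − 201.4 = 50.502; Rhyacian 2300 − 2050 = 250.
Ranking these from longest: Rhyacian > Ectasian > Jurassic > Triassic > Paleogene > Silurian.
Position 4 in that ranking is Triassic, which lasted 50.502 Myr.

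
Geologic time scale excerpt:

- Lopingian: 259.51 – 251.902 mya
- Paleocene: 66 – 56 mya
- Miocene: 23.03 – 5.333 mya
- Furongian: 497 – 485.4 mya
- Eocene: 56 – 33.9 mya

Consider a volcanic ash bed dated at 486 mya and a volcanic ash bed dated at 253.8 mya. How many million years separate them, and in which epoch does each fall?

232.2 million years apart; the first in the Furongian, the second in the Lopingian

Elapsed time: 486 − 253.8 = 232.2 Myr.
486 Ma lies within 497–485.4 Ma: Furongian.
253.8 Ma lies within 259.51–251.902 Ma: Lopingian.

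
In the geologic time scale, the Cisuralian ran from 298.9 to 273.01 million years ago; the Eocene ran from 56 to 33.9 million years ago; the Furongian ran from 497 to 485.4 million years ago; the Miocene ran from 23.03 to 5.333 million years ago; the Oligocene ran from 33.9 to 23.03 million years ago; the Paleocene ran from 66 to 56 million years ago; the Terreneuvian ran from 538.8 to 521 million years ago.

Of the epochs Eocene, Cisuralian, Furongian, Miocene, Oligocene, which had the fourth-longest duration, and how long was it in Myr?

Furongian, 11.6 million years

Durations: Eocene 22.1; Cisuralian 25.89; Furongian 11.6; Miocene 17.697; Oligocene 10.87 Myr.
Sorted longest-first: Cisuralian (25.89), Eocene (22.1), Miocene (17.697), Furongian (11.6), Oligocene (10.87).
The fourth longest is Furongian at 11.6 Myr.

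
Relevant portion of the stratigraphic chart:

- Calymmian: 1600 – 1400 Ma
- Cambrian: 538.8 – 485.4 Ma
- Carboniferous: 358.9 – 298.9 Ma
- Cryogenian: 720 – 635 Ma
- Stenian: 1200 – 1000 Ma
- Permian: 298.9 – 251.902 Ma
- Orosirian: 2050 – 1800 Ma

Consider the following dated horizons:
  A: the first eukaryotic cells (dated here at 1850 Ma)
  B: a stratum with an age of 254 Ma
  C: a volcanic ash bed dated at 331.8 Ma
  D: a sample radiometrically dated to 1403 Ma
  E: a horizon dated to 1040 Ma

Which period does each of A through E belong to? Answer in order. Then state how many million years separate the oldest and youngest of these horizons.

A: 1850 Ma lies in 2050–1800 Ma, so Orosirian.
B: 254 Ma lies in 298.9–251.902 Ma, so Permian.
C: 331.8 Ma lies in 358.9–298.9 Ma, so Carboniferous.
D: 1403 Ma lies in 1600–1400 Ma, so Calymmian.
E: 1040 Ma lies in 1200–1000 Ma, so Stenian.
Oldest = 1850 Ma, youngest = 254 Ma → span 1596 Myr.

A — Orosirian; B — Permian; C — Carboniferous; D — Calymmian; E — Stenian; span 1596 million years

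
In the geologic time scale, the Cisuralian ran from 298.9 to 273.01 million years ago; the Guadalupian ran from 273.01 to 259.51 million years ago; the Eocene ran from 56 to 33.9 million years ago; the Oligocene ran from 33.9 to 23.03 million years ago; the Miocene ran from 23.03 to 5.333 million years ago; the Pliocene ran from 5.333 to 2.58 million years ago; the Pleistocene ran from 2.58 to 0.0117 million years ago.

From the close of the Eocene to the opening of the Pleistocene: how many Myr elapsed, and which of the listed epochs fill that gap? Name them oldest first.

The Eocene closes at 33.9 Ma and the Pleistocene opens at 2.58 Ma, so the interval is 33.9 − 2.58 = 31.32 Myr.
An epoch fits inside if it starts at or after 33.9 Ma and ends at or before 2.58 Ma; oldest first that gives Oligocene, Miocene, Pliocene.

31.32 million years; Oligocene, Miocene, Pliocene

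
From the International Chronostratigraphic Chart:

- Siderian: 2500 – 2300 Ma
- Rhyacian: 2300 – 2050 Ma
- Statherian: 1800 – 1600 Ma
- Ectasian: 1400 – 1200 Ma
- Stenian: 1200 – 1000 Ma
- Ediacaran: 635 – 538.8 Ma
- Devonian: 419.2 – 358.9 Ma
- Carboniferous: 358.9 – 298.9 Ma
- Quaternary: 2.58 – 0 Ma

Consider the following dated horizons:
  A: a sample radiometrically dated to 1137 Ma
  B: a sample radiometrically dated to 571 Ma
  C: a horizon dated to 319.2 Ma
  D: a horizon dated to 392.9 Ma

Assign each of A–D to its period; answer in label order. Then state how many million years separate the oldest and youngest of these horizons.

A — Stenian; B — Ediacaran; C — Carboniferous; D — Devonian; span 817.8 million years

A: 1137 Ma lies in 1200–1000 Ma, so Stenian.
B: 571 Ma lies in 635–538.8 Ma, so Ediacaran.
C: 319.2 Ma lies in 358.9–298.9 Ma, so Carboniferous.
D: 392.9 Ma lies in 419.2–358.9 Ma, so Devonian.
Oldest = 1137 Ma, youngest = 319.2 Ma → span 817.8 Myr.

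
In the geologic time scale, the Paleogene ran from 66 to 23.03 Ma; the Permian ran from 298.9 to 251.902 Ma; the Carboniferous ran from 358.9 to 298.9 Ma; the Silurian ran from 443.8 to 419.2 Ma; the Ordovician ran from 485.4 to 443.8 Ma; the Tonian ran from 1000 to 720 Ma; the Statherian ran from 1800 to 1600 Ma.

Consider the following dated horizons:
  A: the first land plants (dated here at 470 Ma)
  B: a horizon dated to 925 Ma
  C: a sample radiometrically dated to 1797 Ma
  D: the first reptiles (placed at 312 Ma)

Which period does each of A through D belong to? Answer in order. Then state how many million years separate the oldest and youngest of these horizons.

A — Ordovician; B — Tonian; C — Statherian; D — Carboniferous; span 1485 million years

A: 470 Ma lies in 485.4–443.8 Ma, so Ordovician.
B: 925 Ma lies in 1000–720 Ma, so Tonian.
C: 1797 Ma lies in 1800–1600 Ma, so Statherian.
D: 312 Ma lies in 358.9–298.9 Ma, so Carboniferous.
Oldest = 1797 Ma, youngest = 312 Ma → span 1485 Myr.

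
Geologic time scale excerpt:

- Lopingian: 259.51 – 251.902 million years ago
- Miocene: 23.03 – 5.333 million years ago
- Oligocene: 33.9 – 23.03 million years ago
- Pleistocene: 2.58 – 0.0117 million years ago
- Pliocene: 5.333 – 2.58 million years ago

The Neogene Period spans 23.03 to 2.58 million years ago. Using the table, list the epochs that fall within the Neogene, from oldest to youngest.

Epochs with both bounds inside 23.03–2.58 Ma: Miocene (23.03–5.333), Pliocene (5.333–2.58).

Miocene, Pliocene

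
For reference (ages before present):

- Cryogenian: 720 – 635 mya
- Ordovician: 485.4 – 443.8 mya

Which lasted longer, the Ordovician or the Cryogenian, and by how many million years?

Cryogenian, by 43.4 million years

Ordovician: 485.4 − 443.8 = 41.6 Myr.
Cryogenian: 720 − 635 = 85 Myr.
Difference: 85 − 41.6 = 43.4 Myr, so the Cryogenian was longer.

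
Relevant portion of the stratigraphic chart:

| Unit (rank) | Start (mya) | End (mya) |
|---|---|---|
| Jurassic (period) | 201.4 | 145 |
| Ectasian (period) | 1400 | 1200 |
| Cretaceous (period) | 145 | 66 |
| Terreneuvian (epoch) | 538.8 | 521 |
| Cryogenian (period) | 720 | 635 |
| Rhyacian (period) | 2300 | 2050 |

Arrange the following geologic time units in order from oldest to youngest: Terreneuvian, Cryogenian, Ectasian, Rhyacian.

Rhyacian, then Ectasian, then Cryogenian, then Terreneuvian

The oldest of these is Rhyacian (starts 2300 Ma) and the youngest is Terreneuvian (ends 521 Ma).
In between, by decreasing start age: Ectasian (1400), Cryogenian (720).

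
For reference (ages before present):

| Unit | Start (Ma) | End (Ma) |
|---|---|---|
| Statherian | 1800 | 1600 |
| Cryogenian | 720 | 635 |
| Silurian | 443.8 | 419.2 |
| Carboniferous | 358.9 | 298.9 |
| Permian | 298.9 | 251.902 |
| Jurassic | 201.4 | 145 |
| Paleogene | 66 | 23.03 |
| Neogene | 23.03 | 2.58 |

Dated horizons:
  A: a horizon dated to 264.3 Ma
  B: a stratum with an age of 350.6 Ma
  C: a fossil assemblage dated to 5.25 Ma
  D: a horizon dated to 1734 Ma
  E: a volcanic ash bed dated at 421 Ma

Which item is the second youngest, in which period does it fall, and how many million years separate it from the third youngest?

A, in the Permian; 86.3 million years to B

Smaller Ma means younger, so youngest first: C 5.25 < A 264.3 < B 350.6 < E 421 < D 1734.
Counting 2 along gives A (264.3 Ma); the excerpt puts that inside the Permian, 298.9–251.902 Ma.
Next in line is B (350.6 Ma), and 350.6 − 264.3 = 86.3 Myr.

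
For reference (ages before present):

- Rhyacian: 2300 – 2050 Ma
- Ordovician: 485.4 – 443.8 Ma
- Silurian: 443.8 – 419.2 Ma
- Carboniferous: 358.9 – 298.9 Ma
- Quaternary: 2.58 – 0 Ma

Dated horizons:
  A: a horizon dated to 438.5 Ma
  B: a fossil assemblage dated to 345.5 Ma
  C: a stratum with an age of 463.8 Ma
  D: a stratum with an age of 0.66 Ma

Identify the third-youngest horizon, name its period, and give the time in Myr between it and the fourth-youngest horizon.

Smaller Ma means younger, so youngest first: D 0.66 < B 345.5 < A 438.5 < C 463.8.
Counting 3 along gives A (438.5 Ma); the excerpt puts that inside the Silurian, 443.8–419.2 Ma.
Next in line is C (463.8 Ma), and 463.8 − 438.5 = 25.3 Myr.

A, in the Silurian; 25.3 million years to C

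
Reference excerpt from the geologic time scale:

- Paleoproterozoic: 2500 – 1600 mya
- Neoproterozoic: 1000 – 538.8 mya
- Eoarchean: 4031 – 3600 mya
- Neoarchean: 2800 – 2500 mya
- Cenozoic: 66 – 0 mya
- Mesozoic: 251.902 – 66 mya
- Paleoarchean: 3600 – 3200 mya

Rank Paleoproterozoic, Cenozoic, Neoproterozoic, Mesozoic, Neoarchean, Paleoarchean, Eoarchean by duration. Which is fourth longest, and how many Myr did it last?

Durations: Paleoproterozoic 900; Cenozoic 66; Neoproterozoic 461.2; Mesozoic 185.902; Neoarchean 300; Paleoarchean 400; Eoarchean 431 Myr.
Sorted longest-first: Paleoproterozoic (900), Neoproterozoic (461.2), Eoarchean (431), Paleoarchean (400), Neoarchean (300), Mesozoic (185.902), Cenozoic (66).
The fourth longest is Paleoarchean at 400 Myr.

Paleoarchean, 400 million years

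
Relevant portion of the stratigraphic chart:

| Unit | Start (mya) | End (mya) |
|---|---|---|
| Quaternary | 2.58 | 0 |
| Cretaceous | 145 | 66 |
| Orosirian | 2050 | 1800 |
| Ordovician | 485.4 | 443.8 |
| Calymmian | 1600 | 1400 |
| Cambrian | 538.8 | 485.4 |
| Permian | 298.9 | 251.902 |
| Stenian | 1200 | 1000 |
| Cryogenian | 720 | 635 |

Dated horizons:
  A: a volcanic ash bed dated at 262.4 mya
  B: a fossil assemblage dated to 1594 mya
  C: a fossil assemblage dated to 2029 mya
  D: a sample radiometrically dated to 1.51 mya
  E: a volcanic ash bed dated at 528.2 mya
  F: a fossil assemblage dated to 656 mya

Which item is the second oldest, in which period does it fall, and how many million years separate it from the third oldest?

Larger Ma means older, so oldest first: C 2029 > B 1594 > F 656 > E 528.2 > A 262.4 > D 1.51.
Counting 2 along gives B (1594 Ma); the excerpt puts that inside the Calymmian, 1600–1400 Ma.
Next in line is F (656 Ma), and 1594 − 656 = 938 Myr.

B, in the Calymmian; 938 million years to F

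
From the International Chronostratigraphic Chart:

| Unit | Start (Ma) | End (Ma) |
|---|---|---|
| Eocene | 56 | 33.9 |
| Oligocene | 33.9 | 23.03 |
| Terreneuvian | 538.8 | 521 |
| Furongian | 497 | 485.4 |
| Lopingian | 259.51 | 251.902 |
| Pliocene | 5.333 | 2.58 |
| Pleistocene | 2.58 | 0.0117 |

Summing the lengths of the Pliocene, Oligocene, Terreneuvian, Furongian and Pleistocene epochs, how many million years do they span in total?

45.5913 million years

Each duration: Pliocene = 2.753; Oligocene = 10.87; Terreneuvian = 17.8; Furongian = 11.6; Pleistocene = 2.5683.
Sum: 2.753 + 10.87 + 17.8 + 11.6 + 2.5683 = 45.5913 Myr.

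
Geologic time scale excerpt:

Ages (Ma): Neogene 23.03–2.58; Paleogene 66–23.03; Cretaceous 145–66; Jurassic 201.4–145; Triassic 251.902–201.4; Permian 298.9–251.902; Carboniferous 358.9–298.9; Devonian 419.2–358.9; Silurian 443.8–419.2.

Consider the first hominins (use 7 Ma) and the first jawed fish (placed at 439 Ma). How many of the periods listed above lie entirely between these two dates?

439 Ma sits inside the Silurian (443.8–419.2) and 7 Ma inside the Neogene (23.03–2.58); neither of those is wholly between the two dates.
The listed periods lying completely between them are Devonian, Carboniferous, Permian, Triassic, Jurassic, Cretaceous, Paleogene — 7 in all.

7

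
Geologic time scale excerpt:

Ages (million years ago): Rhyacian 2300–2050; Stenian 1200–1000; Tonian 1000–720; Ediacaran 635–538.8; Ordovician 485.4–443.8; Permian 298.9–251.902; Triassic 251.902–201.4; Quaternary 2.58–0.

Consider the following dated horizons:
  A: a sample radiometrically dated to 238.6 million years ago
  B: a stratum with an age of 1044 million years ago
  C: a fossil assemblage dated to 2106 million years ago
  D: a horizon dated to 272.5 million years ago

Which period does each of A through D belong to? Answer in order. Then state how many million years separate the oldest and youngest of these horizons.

Match each age against the start–end ranges in the excerpt: A = 238.6 Ma → Triassic (251.902–201.4); B = 1044 Ma → Stenian (1200–1000); C = 2106 Ma → Rhyacian (2300–2050); D = 272.5 Ma → Permian (298.9–251.902).
The largest age is 2106 Ma and the smallest is 238.6 Ma; their difference is 1867.4 Myr.

A — Triassic; B — Stenian; C — Rhyacian; D — Permian; span 1867.4 million years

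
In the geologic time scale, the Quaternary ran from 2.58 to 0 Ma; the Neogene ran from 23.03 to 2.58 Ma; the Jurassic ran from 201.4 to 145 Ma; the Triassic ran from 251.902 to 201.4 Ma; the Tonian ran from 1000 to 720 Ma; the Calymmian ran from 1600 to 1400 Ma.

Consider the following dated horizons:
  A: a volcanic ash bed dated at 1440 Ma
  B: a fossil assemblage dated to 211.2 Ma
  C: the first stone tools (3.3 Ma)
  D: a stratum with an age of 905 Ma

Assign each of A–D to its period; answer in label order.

A — Calymmian; B — Triassic; C — Neogene; D — Tonian

Match each age against the start–end ranges in the excerpt: A = 1440 Ma → Calymmian (1600–1400); B = 211.2 Ma → Triassic (251.902–201.4); C = 3.3 Ma → Neogene (23.03–2.58); D = 905 Ma → Tonian (1000–720).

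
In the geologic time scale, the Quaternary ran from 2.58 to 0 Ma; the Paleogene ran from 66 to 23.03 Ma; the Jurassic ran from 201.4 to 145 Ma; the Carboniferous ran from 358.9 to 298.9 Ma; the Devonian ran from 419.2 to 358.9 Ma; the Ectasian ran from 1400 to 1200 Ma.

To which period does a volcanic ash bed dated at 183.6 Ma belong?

Jurassic

183.6 Ma lies between 201.4 and 145 Ma, so it falls in the Jurassic.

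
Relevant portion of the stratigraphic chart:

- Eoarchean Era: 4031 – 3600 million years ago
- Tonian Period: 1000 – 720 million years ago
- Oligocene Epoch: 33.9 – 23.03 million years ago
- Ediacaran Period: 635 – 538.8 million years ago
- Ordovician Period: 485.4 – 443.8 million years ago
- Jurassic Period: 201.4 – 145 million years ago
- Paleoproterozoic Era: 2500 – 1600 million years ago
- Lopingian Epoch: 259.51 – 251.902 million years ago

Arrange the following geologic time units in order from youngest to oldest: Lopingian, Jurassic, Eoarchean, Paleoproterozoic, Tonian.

Jurassic, Lopingian, Tonian, Paleoproterozoic, Eoarchean

Sorting by start age (ascending Ma, since larger Ma = older): Jurassic start 201.4, Lopingian start 259.51, Tonian start 1000, Paleoproterozoic start 2500, Eoarchean start 4031.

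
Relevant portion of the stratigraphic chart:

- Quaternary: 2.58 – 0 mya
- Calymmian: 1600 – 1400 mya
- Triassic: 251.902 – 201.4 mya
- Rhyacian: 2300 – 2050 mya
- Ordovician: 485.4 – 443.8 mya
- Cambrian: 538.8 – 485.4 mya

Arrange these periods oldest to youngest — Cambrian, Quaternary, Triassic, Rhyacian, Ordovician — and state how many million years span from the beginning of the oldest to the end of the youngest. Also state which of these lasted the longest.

Rhyacian, Cambrian, Ordovician, Triassic, Quaternary; total span 2300 Myr; longest is Rhyacian

From the excerpt: Cambrian 538.8–485.4; Quaternary 2.58–0; Triassic 251.902–201.4; Rhyacian 2300–2050; Ordovician 485.4–443.8 (Ma).
Larger Ma is earlier, so the oldest is Rhyacian and the youngest is Quaternary; oldest to youngest: Rhyacian, Cambrian, Ordovician, Triassic, Quaternary.
Oldest start 2300 minus youngest end 0 gives 2300 Myr overall.
Individual lengths (start − end): Triassic 50.502; Ordovician 41.6; Cambrian 53.4; Rhyacian 250; Quaternary 2.58. The largest is Rhyacian at 250 Myr.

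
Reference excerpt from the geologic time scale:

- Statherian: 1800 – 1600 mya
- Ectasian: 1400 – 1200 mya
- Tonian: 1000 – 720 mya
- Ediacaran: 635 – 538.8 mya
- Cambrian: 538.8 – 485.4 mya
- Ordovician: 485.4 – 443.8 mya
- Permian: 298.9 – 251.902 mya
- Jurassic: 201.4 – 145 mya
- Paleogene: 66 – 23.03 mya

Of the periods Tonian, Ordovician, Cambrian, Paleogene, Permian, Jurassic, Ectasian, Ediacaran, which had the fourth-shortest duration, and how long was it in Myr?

Durations: Tonian 280; Ordovician 41.6; Cambrian 53.4; Paleogene 42.97; Permian 46.998; Jurassic 56.4; Ectasian 200; Ediacaran 96.2 Myr.
Sorted shortest-first: Ordovician (41.6), Paleogene (42.97), Permian (46.998), Cambrian (53.4), Jurassic (56.4), Ediacaran (96.2), Ectasian (200), Tonian (280).
The fourth shortest is Cambrian at 53.4 Myr.

Cambrian, 53.4 million years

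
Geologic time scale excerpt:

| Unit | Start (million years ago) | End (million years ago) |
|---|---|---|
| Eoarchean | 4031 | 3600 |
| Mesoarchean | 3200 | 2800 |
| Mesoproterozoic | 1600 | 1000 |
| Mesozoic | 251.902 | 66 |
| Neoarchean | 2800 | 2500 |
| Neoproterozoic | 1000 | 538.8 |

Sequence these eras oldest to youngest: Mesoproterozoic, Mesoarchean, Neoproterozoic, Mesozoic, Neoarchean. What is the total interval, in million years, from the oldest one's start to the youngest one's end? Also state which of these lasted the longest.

Mesoarchean, Neoarchean, Mesoproterozoic, Neoproterozoic, Mesozoic; total span 3134 Myr; longest is Mesoproterozoic

Start ages (Ma): Mesoarchean 3200, Neoarchean 2800, Mesoproterozoic 1600, Neoproterozoic 1000, Mesozoic 251.902.
Ordered oldest to youngest: Mesoarchean, Neoarchean, Mesoproterozoic, Neoproterozoic, Mesozoic.
Span = 3200 − 66 = 3134 Myr.
Durations: Mesoarchean 400, Mesozoic 185.902, Neoproterozoic 461.2, Mesoproterozoic 600, Neoarchean 300 → longest is Mesoproterozoic (600 Myr).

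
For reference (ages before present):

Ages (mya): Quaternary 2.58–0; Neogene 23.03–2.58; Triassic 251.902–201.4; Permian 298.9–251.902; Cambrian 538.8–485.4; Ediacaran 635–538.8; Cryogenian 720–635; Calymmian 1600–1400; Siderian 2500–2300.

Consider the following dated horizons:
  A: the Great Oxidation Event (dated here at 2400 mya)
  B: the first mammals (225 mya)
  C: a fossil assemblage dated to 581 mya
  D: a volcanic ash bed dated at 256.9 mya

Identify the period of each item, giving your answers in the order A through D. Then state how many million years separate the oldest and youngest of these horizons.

A: 2400 Ma lies in 2500–2300 Ma, so Siderian.
B: 225 Ma lies in 251.902–201.4 Ma, so Triassic.
C: 581 Ma lies in 635–538.8 Ma, so Ediacaran.
D: 256.9 Ma lies in 298.9–251.902 Ma, so Permian.
Oldest = 2400 Ma, youngest = 225 Ma → span 2175 Myr.

A — Siderian; B — Triassic; C — Ediacaran; D — Permian; span 2175 million years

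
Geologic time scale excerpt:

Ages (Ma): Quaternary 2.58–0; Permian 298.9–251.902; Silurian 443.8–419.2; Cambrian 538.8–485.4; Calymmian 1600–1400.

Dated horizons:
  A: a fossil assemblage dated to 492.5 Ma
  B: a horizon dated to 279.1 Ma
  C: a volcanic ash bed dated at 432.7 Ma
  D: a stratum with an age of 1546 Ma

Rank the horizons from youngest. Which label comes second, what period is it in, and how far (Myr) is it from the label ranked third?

Smaller Ma means younger, so youngest first: B 279.1 < C 432.7 < A 492.5 < D 1546.
Counting 2 along gives C (432.7 Ma); the excerpt puts that inside the Silurian, 443.8–419.2 Ma.
Next in line is A (492.5 Ma), and 492.5 − 432.7 = 59.8 Myr.

C, in the Silurian; 59.8 million years to A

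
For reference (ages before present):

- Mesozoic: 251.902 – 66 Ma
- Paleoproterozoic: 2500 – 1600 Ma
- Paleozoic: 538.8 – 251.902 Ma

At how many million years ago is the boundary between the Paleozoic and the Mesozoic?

The Paleozoic ends and the Mesozoic begins at 251.902 Ma.

251.902 Ma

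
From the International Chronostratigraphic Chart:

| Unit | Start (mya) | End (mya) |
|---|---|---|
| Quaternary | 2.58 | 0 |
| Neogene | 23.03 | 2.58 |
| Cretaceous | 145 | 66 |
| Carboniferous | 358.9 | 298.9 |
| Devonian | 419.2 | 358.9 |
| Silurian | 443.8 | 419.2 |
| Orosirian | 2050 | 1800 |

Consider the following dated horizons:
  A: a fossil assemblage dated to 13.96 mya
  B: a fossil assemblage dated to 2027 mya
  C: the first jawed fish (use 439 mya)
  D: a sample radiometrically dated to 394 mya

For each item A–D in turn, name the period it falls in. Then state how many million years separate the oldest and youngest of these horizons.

A — Neogene; B — Orosirian; C — Silurian; D — Devonian; span 2013.04 million years

A: 13.96 Ma lies in 23.03–2.58 Ma, so Neogene.
B: 2027 Ma lies in 2050–1800 Ma, so Orosirian.
C: 439 Ma lies in 443.8–419.2 Ma, so Silurian.
D: 394 Ma lies in 419.2–358.9 Ma, so Devonian.
Oldest = 2027 Ma, youngest = 13.96 Ma → span 2013.04 Myr.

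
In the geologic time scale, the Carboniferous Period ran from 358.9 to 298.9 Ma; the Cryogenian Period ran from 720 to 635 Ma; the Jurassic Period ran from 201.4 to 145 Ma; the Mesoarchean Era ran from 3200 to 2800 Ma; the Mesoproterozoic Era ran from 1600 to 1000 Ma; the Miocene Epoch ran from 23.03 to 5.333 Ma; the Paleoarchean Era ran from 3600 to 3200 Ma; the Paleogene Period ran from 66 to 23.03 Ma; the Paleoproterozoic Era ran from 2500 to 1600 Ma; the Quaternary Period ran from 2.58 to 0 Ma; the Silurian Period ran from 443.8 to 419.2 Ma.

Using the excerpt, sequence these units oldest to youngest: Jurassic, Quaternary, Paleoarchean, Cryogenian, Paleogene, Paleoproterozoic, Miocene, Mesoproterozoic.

Paleoarchean → Paleoproterozoic → Mesoproterozoic → Cryogenian → Jurassic → Paleogene → Miocene → Quaternary

Sorting by start age (descending Ma, since larger Ma = older): Paleoarchean began 3600, Paleoproterozoic began 2500, Mesoproterozoic began 1600, Cryogenian began 720, Jurassic began 201.4, Paleogene began 66, Miocene began 23.03, Quaternary began 2.58.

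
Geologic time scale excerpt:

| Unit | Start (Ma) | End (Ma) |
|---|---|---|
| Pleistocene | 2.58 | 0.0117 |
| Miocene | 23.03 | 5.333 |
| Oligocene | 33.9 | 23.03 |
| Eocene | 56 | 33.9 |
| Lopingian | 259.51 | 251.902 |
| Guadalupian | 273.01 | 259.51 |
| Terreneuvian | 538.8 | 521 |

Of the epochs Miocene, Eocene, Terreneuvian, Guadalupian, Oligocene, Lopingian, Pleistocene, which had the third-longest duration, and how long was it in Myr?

Durations: Miocene 17.697; Eocene 22.1; Terreneuvian 17.8; Guadalupian 13.5; Oligocene 10.87; Lopingian 7.608; Pleistocene 2.5683 Myr.
Sorted longest-first: Eocene (22.1), Terreneuvian (17.8), Miocene (17.697), Guadalupian (13.5), Oligocene (10.87), Lopingian (7.608), Pleistocene (2.5683).
The third longest is Miocene at 17.697 Myr.

Miocene, 17.697 million years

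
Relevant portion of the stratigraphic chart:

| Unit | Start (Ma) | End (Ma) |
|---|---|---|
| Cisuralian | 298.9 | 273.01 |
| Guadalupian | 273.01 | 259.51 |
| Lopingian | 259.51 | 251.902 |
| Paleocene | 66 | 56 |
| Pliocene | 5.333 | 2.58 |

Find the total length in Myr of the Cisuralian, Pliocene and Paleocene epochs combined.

Duration is start − end for each: (298.9 − 273.01) + (5.333 − 2.58) + (66 − 56).
That is 25.89 + 2.753 + 10, which totals 38.643 million years.

38.643 million years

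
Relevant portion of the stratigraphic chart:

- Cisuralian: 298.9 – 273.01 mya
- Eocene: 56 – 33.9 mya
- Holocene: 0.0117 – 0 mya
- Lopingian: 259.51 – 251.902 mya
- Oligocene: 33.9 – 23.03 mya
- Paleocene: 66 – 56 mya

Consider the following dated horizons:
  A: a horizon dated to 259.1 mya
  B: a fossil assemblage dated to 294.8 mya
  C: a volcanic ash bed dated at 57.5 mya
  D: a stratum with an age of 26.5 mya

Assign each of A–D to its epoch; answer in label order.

A — Lopingian; B — Cisuralian; C — Paleocene; D — Oligocene

Match each age against the start–end ranges in the excerpt: A = 259.1 Ma → Lopingian (259.51–251.902); B = 294.8 Ma → Cisuralian (298.9–273.01); C = 57.5 Ma → Paleocene (66–56); D = 26.5 Ma → Oligocene (33.9–23.03).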